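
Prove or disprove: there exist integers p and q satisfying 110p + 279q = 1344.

p = 276, q = -104

110 and 279 are coprime, so 110p + 279q ranges over all of ℤ.
Run the Euclidean algorithm on 279 and 110: 279 = 2·110 + 59, 110 = 1·59 + 51, 59 = 1·51 + 8, 51 = 6·8 + 3, 8 = 2·3 + 2, 3 = 1·2 + 1, 2 = 2·1 + 0.
Unwinding: 1 = 3 − 1·2 = 3 − (8 − 2·3) = −8 + 3·3 = −8 + 3·(51 − 6·8) = 3·51 − 19·8 = 3·51 − 19·(59 − 1·51) = −19·59 + 22·51 = −19·59 + 22·(110 − 1·59) = 22·110 − 41·59 = 22·110 − 41·(279 − 2·110) = −41·279 + 104·110, i.e. 110·104 + 279·(-41) = 1.
Multiplying through by 1344: p = 104·1344 = 139776, q = (-41)·1344 = -55104 is a solution.
Shifting by a multiple of (279, −110) keeps it a solution: p = 139776 − 500·279 = 276, q = -55104 + 500·110 = -104.
Check: 110·276 + 279·(-104) = 30360 − 29016 = 1344. ✓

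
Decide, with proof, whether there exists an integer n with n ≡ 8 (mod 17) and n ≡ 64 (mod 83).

n = 977

The moduli 17 and 83 are coprime, so by the Chinese Remainder Theorem a unique solution modulo 1411 exists.
Write n = 8 + 17t and require 8 + 17t ≡ 64 (mod 83), i.e. 17t ≡ 56 (mod 83).
Since 17·44 = 748 = 9·83 + 1, the inverse of 17 mod 83 is 44.
Multiplying by 44: t ≡ 44·56 = 2464 ≡ 57 (mod 83).
Taking t = 57 gives n = 8 + 17·57 = 977.
Indeed 977 ≡ 8 (mod 17) and 977 ≡ 64 (mod 83).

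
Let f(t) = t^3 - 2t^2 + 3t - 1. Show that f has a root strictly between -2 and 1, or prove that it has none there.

Such a root exists.

f(-2) = -23 and f(1) = 1, which have opposite signs.
Since f is a polynomial it is continuous on [-2, 1].
By the Intermediate Value Theorem, f takes the value 0 somewhere in the open interval.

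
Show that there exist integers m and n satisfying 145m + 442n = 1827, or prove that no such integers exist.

Since gcd(145, 442) = 1, every integer is an integer combination of 145 and 442.
Dividing repeatedly: 442 = 3·145 + 7, 145 = 20·7 + 5, 7 = 1·5 + 2, 5 = 2·2 + 1, 2 = 2·1 + 0.
Working back up the chain: 1 = 5 − 2·2 = 5 − 2·(7 − 1·5) = −2·7 + 3·5 = −2·7 + 3·(145 − 20·7) = 3·145 − 62·7 = 3·145 − 62·(442 − 3·145) = −62·442 + 189·145. So 145·189 + 442·(-62) = 1.
Scaling by 1827 gives the particular solution (m, n) = (345303, -113274).
Subtracting 781·442 from m and adding 781·145 to n gives the tidier solution (101, -29).
Indeed 145·101 + 442·(-29) = 14645 − 12818 = 1827.

m = 101, n = -29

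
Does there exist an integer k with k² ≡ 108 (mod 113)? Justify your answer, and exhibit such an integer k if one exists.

No such integer exists.

Apply Euler's criterion with the prime 113: 108 is a quadratic residue iff 108^56 ≡ 1 (mod 113), and a non-residue iff it is ≡ −1.
Repeated squaring mod 113: 108^2 = 11664 ≡ 25; 108^4 ≡ 25² = 625 ≡ 60; 108^8 ≡ 60² = 3600 ≡ 97; 108^16 ≡ 97² = 9409 ≡ 30; 108^32 ≡ 30² = 900 ≡ 109.
Since 56 = 32 + 16 + 8, 108^56 ≡ 109 · 30 · 97; multiplying out mod 113: 109·30 = 3270 ≡ 106, then 106·97 = 10282 ≡ 112. Thus 108^56 ≡ 112 ≡ −1 (mod 113).
The value −1 means 108 is a non-residue modulo 113, so k² ≡ 108 (mod 113) is impossible.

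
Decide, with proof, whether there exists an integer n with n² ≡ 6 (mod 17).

No, no such integer exists.

Squares mod 17 repeat after n = 8 (as (−n)² = n²); for n = 0..8 they are 0, 1, 4, 9, 16, 8, 2, 15, 13.
So the quadratic residues mod 17 are {0, 1, 2, 4, 8, 9, 13, 15, 16}, and 6 is not among them.
Hence no integer n has n² ≡ 6 (mod 17).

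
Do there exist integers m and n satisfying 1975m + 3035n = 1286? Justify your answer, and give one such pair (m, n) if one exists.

No such integers exist.

gcd(1975, 3035) = 5, so every integer of the form 1975m + 3035n is a multiple of 5.
But 1286 = 5·257 + 1, so 5 ∤ 1286.
Therefore 1975m + 3035n = 1286 has no solution in integers.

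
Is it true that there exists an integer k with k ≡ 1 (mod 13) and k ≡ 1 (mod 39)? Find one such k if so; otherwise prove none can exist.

k = 1

gcd(13, 39) = 13. A simultaneous solution exists iff 1 ≡ 1 (mod 13); here 1 mod 13 = 1 = 1 mod 13, so it does.
The smallest candidate k = 1 works directly: 1 ≡ 1 (mod 39).
Check: 1 mod 13 = 1, 1 mod 39 = 1. ✓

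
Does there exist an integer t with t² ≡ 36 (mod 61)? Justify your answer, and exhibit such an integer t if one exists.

t = 55

Take t = 55. Then 55² = 3025 = 49·61 + 36, so 55² ≡ 36 (mod 61).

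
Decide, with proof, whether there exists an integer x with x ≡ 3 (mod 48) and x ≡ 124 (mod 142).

No, no such integer exists.

Reduce both congruences modulo 2, which divides 48 and 142: they say x ≡ 3 (mod 2) and x ≡ 124 (mod 2).
However 3 ≡ 1 and 124 ≡ 0 (mod 2), and 1 ≠ 0.
Hence the system has no solution.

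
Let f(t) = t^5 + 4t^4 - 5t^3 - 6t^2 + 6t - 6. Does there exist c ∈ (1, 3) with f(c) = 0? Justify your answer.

f(1) = -6 and f(3) = 390, which have opposite signs.
As a polynomial, f is continuous on every closed interval.
The Intermediate Value Theorem then guarantees some c ∈ (1, 3) with f(c) = 0.

Yes, such a c exists.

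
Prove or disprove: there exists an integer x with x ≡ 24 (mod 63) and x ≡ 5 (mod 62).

Since 63 and 62 share no common factor, CRT says the pair of congruences has a solution (unique mod 3906).
Any solution of the first congruence is x = 24 + 63t; substituting into the second, 63t ≡ 5 − 24 ≡ 43 (mod 62).
63 ≡ 1 (mod 62), so this reads 1t ≡ 43 (mod 62). So t ≡ 43 (mod 62).
Taking t = 43 gives x = 24 + 63·43 = 2733.
Check: 2733 mod 63 = 24, 2733 mod 62 = 5. ✓

x = 2733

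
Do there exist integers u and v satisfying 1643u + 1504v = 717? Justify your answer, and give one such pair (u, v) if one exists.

1643 and 1504 are coprime, so 1643u + 1504v ranges over all of ℤ.
Dividing repeatedly: 1643 = 1·1504 + 139, 1504 = 10·139 + 114, 139 = 1·114 + 25, 114 = 4·25 + 14, 25 = 1·14 + 11, 14 = 1·11 + 3, 11 = 3·3 + 2, 3 = 1·2 + 1, 2 = 2·1 + 0.
Unwinding: 1 = 3 − 1·2 = 3 − (11 − 3·3) = −11 + 4·3 = −11 + 4·(14 − 1·11) = 4·14 − 5·11 = 4·14 − 5·(25 − 1·14) = −5·25 + 9·14 = −5·25 + 9·(114 − 4·25) = 9·114 − 41·25 = 9·114 − 41·(139 − 1·114) = −41·139 + 50·114 = −41·139 + 50·(1504 − 10·139) = 50·1504 − 541·139 = 50·1504 − 541·(1643 − 1·1504) = −541·1643 + 591·1504, i.e. 1643·(-541) + 1504·591 = 1.
Times 717: 1643·(-387897) + 1504·423747 = 717, so (-387897, 423747) solves it.
Adding 258·1504 to u and subtracting 258·1643 from v gives the tidier solution (135, -147).
Check: 1643·135 + 1504·(-147) = 221805 − 221088 = 717. ✓

u = 135, v = -147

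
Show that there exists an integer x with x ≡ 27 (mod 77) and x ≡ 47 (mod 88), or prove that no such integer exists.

There is no such integer.

gcd(77, 88) = 11. If x ≡ 27 (mod 77) and x ≡ 47 (mod 88), then x ≡ 27 (mod 11) and x ≡ 47 (mod 11).
But 27 mod 11 = 5 while 47 mod 11 = 3, a contradiction.
Hence the system has no solution.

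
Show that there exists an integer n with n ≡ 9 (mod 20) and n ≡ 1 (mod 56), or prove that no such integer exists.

gcd(20, 56) = 4. A simultaneous solution exists iff 9 ≡ 1 (mod 4); here 9 mod 4 = 1 = 1 mod 4, so it does.
Put n = 9 + 20t, so we need 20t ≡ 48 (mod 56), equivalently (divide by 4) 5t ≡ 12 (mod 14).
Invert 5 mod 14 by the Euclidean algorithm: 14 = 2·5 + 4, 5 = 1·4 + 1, 4 = 4·1 + 0; back-substituting, 1 = 5 − 1·4 = 5 − (14 − 2·5) = −14 + 3·5. Hence 5·3 ≡ 1, so 5⁻¹ ≡ 3 (mod 14).
Multiplying by 3: t ≡ 3·12 = 36 ≡ 8 (mod 14).
Then n = 9 + 20·8 = 169.
Check: 169 mod 20 = 9, 169 mod 56 = 1. ✓

n = 169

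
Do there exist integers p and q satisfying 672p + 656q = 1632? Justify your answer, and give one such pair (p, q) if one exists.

Since gcd(672, 656) = 16 and 1632 = 16·102, Bézout's identity guarantees a solution.
Dividing through by 16 reduces the equation to 42p + 41q = 102.
Run the Euclidean algorithm on 42 and 41: 42 = 1·41 + 1, 41 = 41·1 + 0.
Unwinding: 1 = 42 − 1·41, i.e. 42·1 + 41·(-1) = 1.
Scaling by 102 gives the particular solution (p, q) = (102, -102).
Subtracting 2·41 from p and adding 2·42 to q gives the tidier solution (20, -18).
Check: 672·20 + 656·(-18) = 13440 − 11808 = 1632. ✓

p = 20, q = -18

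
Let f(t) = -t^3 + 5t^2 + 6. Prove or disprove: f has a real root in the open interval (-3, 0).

f has no root in that interval.

f(-3) = 78 and f(0) = 6, both positive, so a sign-change argument is unavailable; we show f keeps this sign on the whole interval.
Substitute t = −u, where 0 < u < 3 on the interval. Expanding, f(−u) = u^3 + 5u^2 + 6.
All 3 nonzero coefficients of this polynomial in u are positive; hence for u > 0 the value is a sum of positive terms (the constant 6 among them).
So f is strictly positive on (-3, 0); no root exists in the interval.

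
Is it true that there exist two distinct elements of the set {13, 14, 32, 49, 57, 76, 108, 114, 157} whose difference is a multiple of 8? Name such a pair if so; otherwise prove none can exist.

Yes: 13 and 157.

Reduce each element mod 8: 13↦5, 14↦6, 32↦0, 49↦1, 57↦1, 76↦4, 108↦4, 114↦2, 157↦5. The residue 5 repeats (at 13 and 157), and 157 − 13 = 144 = 18·8.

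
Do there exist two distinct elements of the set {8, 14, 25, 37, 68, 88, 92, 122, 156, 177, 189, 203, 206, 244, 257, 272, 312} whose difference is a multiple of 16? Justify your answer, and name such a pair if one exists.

Both 8 and 88 leave remainder 8 on division by 16; their difference 80 = 5·16 is a multiple of 16.

Yes: 8 and 88.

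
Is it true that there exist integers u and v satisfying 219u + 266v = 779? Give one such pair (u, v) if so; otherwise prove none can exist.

u = 57, v = -44

219 and 266 are coprime, so 219u + 266v ranges over all of ℤ.
Run the Euclidean algorithm on 266 and 219: 266 = 1·219 + 47, 219 = 4·47 + 31, 47 = 1·31 + 16, 31 = 1·16 + 15, 16 = 1·15 + 1, 15 = 15·1 + 0.
Working back up the chain: 1 = 16 − 1·15 = 16 − (31 − 1·16) = −31 + 2·16 = −31 + 2·(47 − 1·31) = 2·47 − 3·31 = 2·47 − 3·(219 − 4·47) = −3·219 + 14·47 = −3·219 + 14·(266 − 1·219) = 14·266 − 17·219. So 219·(-17) + 266·14 = 1.
Scaling by 779 gives the particular solution (u, v) = (-13243, 10906).
The general solution is u = -13243 + 266k, v = 10906 − 219k; taking k = 50 gives the smaller pair u = 57, v = -44.
Indeed 219·57 + 266·(-44) = 12483 − 11704 = 779.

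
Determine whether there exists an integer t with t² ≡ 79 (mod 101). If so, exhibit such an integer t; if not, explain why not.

t = 33 works: 33² = 1089, and 1089 − 79 = 1010 = 10·101.

t = 33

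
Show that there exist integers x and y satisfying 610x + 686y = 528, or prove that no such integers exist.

gcd(610, 686) = 2, and 2 divides 528, so integer solutions exist.
Dividing through by 2 reduces the equation to 305x + 343y = 264.
Run the Euclidean algorithm on 343 and 305: 343 = 1·305 + 38, 305 = 8·38 + 1, 38 = 38·1 + 0.
Working back up the chain: 1 = 305 − 8·38 = 305 − 8·(343 − 1·305) = −8·343 + 9·305. So 305·9 + 343·(-8) = 1.
Times 264: 305·2376 + 343·(-2112) = 264, so (2376, -2112) solves it.
Subtracting 6·343 from x and adding 6·305 to y gives the tidier solution (318, -282).
Indeed 610·318 + 686·(-282) = 193980 − 193452 = 528.

x = 318, y = -282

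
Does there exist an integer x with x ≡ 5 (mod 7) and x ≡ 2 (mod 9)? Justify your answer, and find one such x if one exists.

x = 47

The moduli 7 and 9 are coprime, so by the Chinese Remainder Theorem a unique solution modulo 63 exists.
Write x = 5 + 7t and require 5 + 7t ≡ 2 (mod 9), i.e. 7t ≡ 6 (mod 9).
Since 7·4 = 28 = 3·9 + 1, the inverse of 7 mod 9 is 4.
Multiplying by 4: t ≡ 4·6 = 24 ≡ 6 (mod 9).
With t = 6: x = 5 + 7·6 = 47.
Verify: 47 = 6·7 + 5 and 47 = 5·9 + 2. ✓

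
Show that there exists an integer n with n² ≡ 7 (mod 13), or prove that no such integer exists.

No such integer exists.

Since (13 − n)² ≡ n² (mod 13), it suffices to square n = 0, 1, …, 6: the residues are 0, 1, 4, 9, 3, 12, 10.
So the quadratic residues mod 13 are {0, 1, 3, 4, 9, 10, 12}, and 7 is not among them.
Therefore n² ≡ 7 (mod 13) has no solution.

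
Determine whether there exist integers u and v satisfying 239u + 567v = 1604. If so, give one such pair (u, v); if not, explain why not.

239 and 567 are coprime, so 239u + 567v ranges over all of ℤ.
Run the Euclidean algorithm on 567 and 239: 567 = 2·239 + 89, 239 = 2·89 + 61, 89 = 1·61 + 28, 61 = 2·28 + 5, 28 = 5·5 + 3, 5 = 1·3 + 2, 3 = 1·2 + 1, 2 = 2·1 + 0.
Working back up the chain: 1 = 3 − 1·2 = 3 − (5 − 1·3) = −5 + 2·3 = −5 + 2·(28 − 5·5) = 2·28 − 11·5 = 2·28 − 11·(61 − 2·28) = −11·61 + 24·28 = −11·61 + 24·(89 − 1·61) = 24·89 − 35·61 = 24·89 − 35·(239 − 2·89) = −35·239 + 94·89 = −35·239 + 94·(567 − 2·239) = 94·567 − 223·239. So 239·(-223) + 567·94 = 1.
Multiplying through by 1604: u = (-223)·1604 = -357692, v = 94·1604 = 150776 is a solution.
Shifting by a multiple of (567, −239) keeps it a solution: u = -357692 + 631·567 = 85, v = 150776 − 631·239 = -33.
Check: 239·85 + 567·(-33) = 20315 − 18711 = 1604. ✓

u = 85, v = -33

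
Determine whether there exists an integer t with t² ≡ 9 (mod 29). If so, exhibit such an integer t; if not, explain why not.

Take t = 3. Then 3² = 9, and since 0 ≤ 9 < 29 this is already reduced: 3² ≡ 9 (mod 29).

t = 3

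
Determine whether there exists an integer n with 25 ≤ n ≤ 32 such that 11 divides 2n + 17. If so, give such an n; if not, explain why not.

n = 30

Try n = 30: 2·30 + 17 = 77 = 7·11, which is divisible by 11.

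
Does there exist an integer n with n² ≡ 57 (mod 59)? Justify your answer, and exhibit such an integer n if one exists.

n = 36

n = 36 works: 36² = 1296, and 1296 − 57 = 1239 = 21·59.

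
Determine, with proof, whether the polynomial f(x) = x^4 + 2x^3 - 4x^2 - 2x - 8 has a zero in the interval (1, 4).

Such a root exists.

f(1) = -11 and f(4) = 304, which have opposite signs.
As a polynomial, f is continuous on every closed interval.
By the Intermediate Value Theorem f must vanish at some point of (1, 4).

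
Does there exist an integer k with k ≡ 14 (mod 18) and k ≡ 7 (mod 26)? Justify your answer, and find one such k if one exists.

No such integer exists.

Reduce both congruences modulo 2, which divides 18 and 26: they say k ≡ 14 (mod 2) and k ≡ 7 (mod 2).
But 14 mod 2 = 0 while 7 mod 2 = 1, a contradiction.
So no integer satisfies both congruences.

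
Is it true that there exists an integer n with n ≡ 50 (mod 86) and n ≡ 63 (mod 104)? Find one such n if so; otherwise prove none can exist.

Reduce both congruences modulo 2, which divides 86 and 104: they say n ≡ 50 (mod 2) and n ≡ 63 (mod 2).
But 50 mod 2 = 0 while 63 mod 2 = 1, a contradiction.
Therefore no such n exists.

There is no such integer.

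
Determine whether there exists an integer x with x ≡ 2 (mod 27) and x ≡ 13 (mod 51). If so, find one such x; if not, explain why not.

No, no such integer exists.

Both moduli are multiples of 3 = gcd(27, 51), so any solution would satisfy x ≡ 2 and x ≡ 13 modulo 3 simultaneously.
However 2 ≡ 2 and 13 ≡ 1 (mod 3), and 2 ≠ 1.
Therefore no such x exists.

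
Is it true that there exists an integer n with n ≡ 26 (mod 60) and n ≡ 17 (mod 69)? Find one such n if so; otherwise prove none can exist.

Here gcd(60, 69) = 3, and both 26 and 17 leave remainder 2 mod 3, so the system is consistent.
Step through n = 26, 26 + 60, 26 + 2·60, …: the values 26, 86 reduce mod 69 to 26, 17. The value 86 hits 17.
Verify: 86 = 1·60 + 26 and 86 = 1·69 + 17. ✓

n = 86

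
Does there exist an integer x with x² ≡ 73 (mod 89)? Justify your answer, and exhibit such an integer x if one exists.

x = 42 works: 42² = 1764, and 1764 − 73 = 1691 = 19·89.

x = 42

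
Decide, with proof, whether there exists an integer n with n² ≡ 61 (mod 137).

Take n = 46. Then 46² = 2116 = 15·137 + 61, so 46² ≡ 61 (mod 137).

n = 46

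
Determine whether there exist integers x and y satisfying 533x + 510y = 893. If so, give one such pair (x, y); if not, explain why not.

x = 61, y = -62

Since gcd(533, 510) = 1, every integer is an integer combination of 533 and 510.
Dividing repeatedly: 533 = 1·510 + 23, 510 = 22·23 + 4, 23 = 5·4 + 3, 4 = 1·3 + 1, 3 = 3·1 + 0.
Working back up the chain: 1 = 4 − 1·3 = 4 − (23 − 5·4) = −23 + 6·4 = −23 + 6·(510 − 22·23) = 6·510 − 133·23 = 6·510 − 133·(533 − 1·510) = −133·533 + 139·510. So 533·(-133) + 510·139 = 1.
Scaling by 893 gives the particular solution (x, y) = (-118769, 124127).
Adding 233·510 to x and subtracting 233·533 from y gives the tidier solution (61, -62).
Indeed 533·61 + 510·(-62) = 32513 − 31620 = 893.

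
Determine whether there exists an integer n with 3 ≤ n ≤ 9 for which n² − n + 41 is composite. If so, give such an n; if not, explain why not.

The values for n = 3, 4, …, 9 are 47, 53, 61, 71, 83, 97, 113, and each of these is prime.
So no value in the range makes the expression composite.

No such integer n in that range exists.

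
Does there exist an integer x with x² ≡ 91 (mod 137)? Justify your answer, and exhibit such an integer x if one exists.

No, no such integer exists.

Apply Euler's criterion with the prime 137: 91 is a quadratic residue iff 91^68 ≡ 1 (mod 137), and a non-residue iff it is ≡ −1.
Repeated squaring mod 137: 91^2 = 8281 ≡ 61; 91^4 ≡ 61² = 3721 ≡ 22; 91^8 ≡ 22² = 484 ≡ 73; 91^16 ≡ 73² = 5329 ≡ 123; 91^32 ≡ 123² = 15129 ≡ 59; 91^64 ≡ 59² = 3481 ≡ 56.
Since 68 = 64 + 4, 91^68 ≡ 56 · 22; multiplying out mod 137: 56·22 = 1232 ≡ 136. Thus 91^68 ≡ 136 ≡ −1 (mod 137).
The value −1 means 91 is a non-residue modulo 137, so x² ≡ 91 (mod 137) is impossible.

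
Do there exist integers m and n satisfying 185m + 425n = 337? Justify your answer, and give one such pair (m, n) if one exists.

No such integers exist.

gcd(185, 425) = 5, so every integer of the form 185m + 425n is a multiple of 5.
But 337 = 5·67 + 2, so 5 ∤ 337.
Therefore 185m + 425n = 337 has no solution in integers.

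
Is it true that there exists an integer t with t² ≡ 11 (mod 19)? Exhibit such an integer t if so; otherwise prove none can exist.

t = 12

Take t = 12. Then 12² = 144 = 7·19 + 11, so 12² ≡ 11 (mod 19).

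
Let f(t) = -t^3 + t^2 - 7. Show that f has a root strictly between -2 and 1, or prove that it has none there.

f(-2) = 5 and f(1) = -7, which have opposite signs.
As a polynomial, f is continuous on every closed interval.
By the Intermediate Value Theorem f must vanish at some point of (-2, 1).

Yes, f has a root in the interval.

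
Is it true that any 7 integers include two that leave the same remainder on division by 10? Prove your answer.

Try 7 consecutive integers, 40, 41, …, 46. Their remainders mod 10 are 0, 1, 2, 3, 4, 5, 6 — pairwise different, as any 7 ≤ 10 consecutive integers have distinct residues.
So no two of them leave the same remainder on division by 10; the claim fails for this set.

No, the set {40, 41, 42, 43, 44, 45, 46} is a counterexample.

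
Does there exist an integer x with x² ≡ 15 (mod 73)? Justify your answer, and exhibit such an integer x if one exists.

73 is prime, so by Euler's criterion 15 is a square mod 73 iff 15^((73−1)/2) = 15^36 ≡ 1 (mod 73).
Squaring successively (mod 73): 15^2 = 225 ≡ 6; 15^4 ≡ 6² = 36 ≡ 36; 15^8 ≡ 36² = 1296 ≡ 55; 15^16 ≡ 55² = 3025 ≡ 32; 15^32 ≡ 32² = 1024 ≡ 2.
Since 36 = 32 + 4, 15^36 ≡ 2 · 36; multiplying out mod 73: 2·36 = 72 ≡ 72. Thus 15^36 ≡ 72 ≡ −1 (mod 73).
The value −1 means 15 is a non-residue modulo 73, so x² ≡ 15 (mod 73) is impossible.

No, no such integer exists.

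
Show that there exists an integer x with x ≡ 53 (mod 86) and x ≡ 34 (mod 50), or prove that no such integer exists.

Reduce both congruences modulo 2, which divides 86 and 50: they say x ≡ 53 (mod 2) and x ≡ 34 (mod 2).
However 53 ≡ 1 and 34 ≡ 0 (mod 2), and 1 ≠ 0.
Hence the system has no solution.

There is no such integer.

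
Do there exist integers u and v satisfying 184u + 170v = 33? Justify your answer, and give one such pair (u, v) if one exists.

No such integers exist.

gcd(184, 170) = 2, so every integer of the form 184u + 170v is a multiple of 2.
But 33 = 2·16 + 1, so 2 ∤ 33.
Hence no integers u, v satisfy the equation.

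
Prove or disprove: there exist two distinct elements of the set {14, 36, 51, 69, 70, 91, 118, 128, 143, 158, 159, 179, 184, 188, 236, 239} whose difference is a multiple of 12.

14 mod 12 = 2 and 158 mod 12 = 2, so 158 − 14 = 144 = 12·12.

The pair (14, 158) works.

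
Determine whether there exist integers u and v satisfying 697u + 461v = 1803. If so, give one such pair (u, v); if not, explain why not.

u = 244, v = -365

Since gcd(697, 461) = 1, every integer is an integer combination of 697 and 461.
Dividing repeatedly: 697 = 1·461 + 236, 461 = 1·236 + 225, 236 = 1·225 + 11, 225 = 20·11 + 5, 11 = 2·5 + 1, 5 = 5·1 + 0.
Working back up the chain: 1 = 11 − 2·5 = 11 − 2·(225 − 20·11) = −2·225 + 41·11 = −2·225 + 41·(236 − 1·225) = 41·236 − 43·225 = 41·236 − 43·(461 − 1·236) = −43·461 + 84·236 = −43·461 + 84·(697 − 1·461) = 84·697 − 127·461. So 697·84 + 461·(-127) = 1.
Multiplying through by 1803: u = 84·1803 = 151452, v = (-127)·1803 = -228981 is a solution.
Shifting by a multiple of (461, −697) keeps it a solution: u = 151452 − 328·461 = 244, v = -228981 + 328·697 = -365.
Indeed 697·244 + 461·(-365) = 170068 − 168265 = 1803.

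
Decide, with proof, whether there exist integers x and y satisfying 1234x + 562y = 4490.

x = 143, y = -306

Since gcd(1234, 562) = 2 and 4490 = 2·2245, Bézout's identity guarantees a solution.
Dividing through by 2 reduces the equation to 617x + 281y = 2245.
Run the Euclidean algorithm on 617 and 281: 617 = 2·281 + 55, 281 = 5·55 + 6, 55 = 9·6 + 1, 6 = 6·1 + 0.
Back-substituting, 1 = 55 − 9·6 = 55 − 9·(281 − 5·55) = −9·281 + 46·55 = −9·281 + 46·(617 − 2·281) = 46·617 − 101·281; that is, 617·46 + 281·(-101) = 1.
Multiplying through by 2245: x = 46·2245 = 103270, y = (-101)·2245 = -226745 is a solution.
The general solution is x = 103270 + 281k, y = -226745 − 617k; taking k = -367 gives the smaller pair x = 143, y = -306.
Indeed 1234·143 + 562·(-306) = 176462 − 171972 = 4490.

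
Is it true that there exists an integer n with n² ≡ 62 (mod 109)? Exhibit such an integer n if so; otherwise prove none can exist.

Apply Euler's criterion with the prime 109: 62 is a quadratic residue iff 62^54 ≡ 1 (mod 109), and a non-residue iff it is ≡ −1.
Squaring successively (mod 109): 62^2 = 3844 ≡ 29; 62^4 ≡ 29² = 841 ≡ 78; 62^8 ≡ 78² = 6084 ≡ 89; 62^16 ≡ 89² = 7921 ≡ 73; 62^32 ≡ 73² = 5329 ≡ 97.
Since 54 = 32 + 16 + 4 + 2, 62^54 ≡ 97 · 73 · 78 · 29; multiplying out mod 109: 97·73 = 7081 ≡ 105, then 105·78 = 8190 ≡ 15, then 15·29 = 435 ≡ 108. Thus 62^54 ≡ 108 ≡ −1 (mod 109).
By Euler's criterion 62 is a quadratic non-residue mod 109: no n satisfies n² ≡ 62 (mod 109).

No such integer exists.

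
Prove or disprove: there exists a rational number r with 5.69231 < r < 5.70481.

Look for a denominator N such that an integer falls strictly between N·5.69231 and N·5.70481. N = 10 works: 10·5.69231 = 56.92310 < 57 < 57.04810 = 10·5.70481.
Dividing back, 5.69231 < 57/10 < 5.70481, and 57/10 is rational.

r = 57/10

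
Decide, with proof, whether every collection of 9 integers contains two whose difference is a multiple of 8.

Each integer lies in one of the 8 residue classes modulo 8.
With 9 integers and only 8 classes, the pigeonhole principle forces two of them, say a and b, into the same class.
Their difference a − b is then a multiple of 8.

Yes.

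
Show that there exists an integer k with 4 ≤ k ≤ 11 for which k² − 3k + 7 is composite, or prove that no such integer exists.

k = 11

At k = 11: 11² − 3·11 + 7 = 95 = 5·19, which is composite.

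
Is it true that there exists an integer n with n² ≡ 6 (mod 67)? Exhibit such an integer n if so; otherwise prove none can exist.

n = 41 works: 41² = 1681, and 1681 − 6 = 1675 = 25·67.

n = 41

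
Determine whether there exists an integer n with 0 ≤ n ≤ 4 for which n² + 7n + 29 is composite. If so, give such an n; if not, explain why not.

No such integer n in that range exists.

The values for n = 0, 1, …, 4 are 29, 37, 47, 59, 73, and each of these is prime.
So no value in the range makes the expression composite.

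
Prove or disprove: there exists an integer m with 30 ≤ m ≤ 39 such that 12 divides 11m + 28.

There is no such integer m in that range.

For m = 30, 31, …, 39 the values of 11m + 28 modulo 12 are 10, 9, 8, 7, 6, 5, 4, 3, 2, 1 respectively.
The residue 0 does not occur, so no m in [30, 39] makes 11m + 28 a multiple of 12.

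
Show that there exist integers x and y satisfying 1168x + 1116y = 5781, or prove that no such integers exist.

gcd(1168, 1116) = 4, so every integer of the form 1168x + 1116y is a multiple of 4.
But 5781 = 4·1445 + 1, so 4 ∤ 5781.
Therefore 1168x + 1116y = 5781 has no solution in integers.

No, no such integers exist.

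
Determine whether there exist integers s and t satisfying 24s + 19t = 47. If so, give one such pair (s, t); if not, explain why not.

Since gcd(24, 19) = 1, every integer is an integer combination of 24 and 19.
Dividing repeatedly: 24 = 1·19 + 5, 19 = 3·5 + 4, 5 = 1·4 + 1, 4 = 4·1 + 0.
Working back up the chain: 1 = 5 − 1·4 = 5 − (19 − 3·5) = −19 + 4·5 = −19 + 4·(24 − 1·19) = 4·24 − 5·19. So 24·4 + 19·(-5) = 1.
Times 47: 24·188 + 19·(-235) = 47, so (188, -235) solves it.
Shifting by a multiple of (19, −24) keeps it a solution: s = 188 − 9·19 = 17, t = -235 + 9·24 = -19.
Indeed 24·17 + 19·(-19) = 408 − 361 = 47.

s = 17, t = -19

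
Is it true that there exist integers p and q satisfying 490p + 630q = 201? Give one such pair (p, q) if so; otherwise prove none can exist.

No such integers exist.

Any value of 490p + 630q is a multiple of gcd(490, 630) = 70.
However 201 leaves remainder 61 on division by 70.
Hence no integers p, q satisfy the equation.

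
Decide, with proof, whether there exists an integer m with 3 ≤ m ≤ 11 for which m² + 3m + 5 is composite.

At m = 8: 8² + 3·8 + 5 = 93 = 3·31, which is composite.

m = 8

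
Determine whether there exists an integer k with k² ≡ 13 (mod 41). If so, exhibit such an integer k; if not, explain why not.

Apply Euler's criterion with the prime 41: 13 is a quadratic residue iff 13^20 ≡ 1 (mod 41), and a non-residue iff it is ≡ −1.
Repeated squaring mod 41: 13^2 = 169 ≡ 5; 13^4 ≡ 5² = 25 ≡ 25; 13^8 ≡ 25² = 625 ≡ 10; 13^16 ≡ 10² = 100 ≡ 18.
Since 20 = 16 + 4, 13^20 ≡ 18 · 25; multiplying out mod 41: 18·25 = 450 ≡ 40. Thus 13^20 ≡ 40 ≡ −1 (mod 41).
By Euler's criterion 13 is a quadratic non-residue mod 41: no k satisfies k² ≡ 13 (mod 41).

No, no such integer exists.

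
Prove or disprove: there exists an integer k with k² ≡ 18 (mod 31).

k = 7 works: 7² = 49, and 49 − 18 = 31 = 1·31.

k = 7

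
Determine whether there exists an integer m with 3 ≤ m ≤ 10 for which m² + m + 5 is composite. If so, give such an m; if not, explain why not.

At m = 10: 10² + 10 + 5 = 115 = 5·23, which is composite.

m = 10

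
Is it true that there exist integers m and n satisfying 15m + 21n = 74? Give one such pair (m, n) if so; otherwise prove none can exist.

There are no such integers.

gcd(15, 21) = 3, so every integer of the form 15m + 21n is a multiple of 3.
However 74 leaves remainder 2 on division by 3.
Therefore 15m + 21n = 74 has no solution in integers.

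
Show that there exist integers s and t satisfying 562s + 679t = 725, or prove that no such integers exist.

562 and 679 are coprime, so 562s + 679t ranges over all of ℤ.
Dividing repeatedly: 679 = 1·562 + 117, 562 = 4·117 + 94, 117 = 1·94 + 23, 94 = 4·23 + 2, 23 = 11·2 + 1, 2 = 2·1 + 0.
Working back up the chain: 1 = 23 − 11·2 = 23 − 11·(94 − 4·23) = −11·94 + 45·23 = −11·94 + 45·(117 − 1·94) = 45·117 − 56·94 = 45·117 − 56·(562 − 4·117) = −56·562 + 269·117 = −56·562 + 269·(679 − 1·562) = 269·679 − 325·562. So 562·(-325) + 679·269 = 1.
Times 725: 562·(-235625) + 679·195025 = 725, so (-235625, 195025) solves it.
The general solution is s = -235625 + 679k, t = 195025 − 562k; taking k = 348 gives the smaller pair s = 667, t = -551.
Check: 562·667 + 679·(-551) = 374854 − 374129 = 725. ✓

s = 667, t = -551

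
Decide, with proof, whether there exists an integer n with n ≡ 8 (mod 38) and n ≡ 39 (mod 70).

Both moduli are multiples of 2 = gcd(38, 70), so any solution would satisfy n ≡ 8 and n ≡ 39 modulo 2 simultaneously.
However 8 ≡ 0 and 39 ≡ 1 (mod 2), and 0 ≠ 1.
So no integer satisfies both congruences.

There is no such integer.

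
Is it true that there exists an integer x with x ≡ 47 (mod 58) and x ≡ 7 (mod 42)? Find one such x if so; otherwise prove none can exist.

x = 511

gcd(58, 42) = 2. A simultaneous solution exists iff 47 ≡ 7 (mod 2); here 47 mod 2 = 1 = 7 mod 2, so it does.
Write x = 47 + 58t. Then 58t ≡ 7 − 47 ≡ 2 (mod 42); dividing through by 2 gives 29t ≡ 1 (mod 21).
29 ≡ 8 (mod 21), so this reads 8t ≡ 1 (mod 21). Note 8·8 = 64 ≡ 1 (mod 21) (as 64 − 1 = 3·21), so 8⁻¹ ≡ 8.
Multiplying by 8: t ≡ 8·1 = 8 (mod 21).
Then x = 47 + 58·8 = 511.
Verify: 511 = 8·58 + 47 and 511 = 12·42 + 7. ✓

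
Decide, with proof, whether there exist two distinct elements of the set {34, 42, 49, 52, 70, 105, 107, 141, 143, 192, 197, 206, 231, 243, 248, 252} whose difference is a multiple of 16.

No such pair exists.

Residues mod 16: 34↦2, 42↦10, 49↦1, 52↦4, 70↦6, 105↦9, 107↦11, 141↦13, 143↦15, 192↦0, 197↦5, 206↦14, 231↦7, 243↦3, 248↦8, 252↦12.
No residue repeats among the 16 elements, so no pair has difference ≡ 0 (mod 16).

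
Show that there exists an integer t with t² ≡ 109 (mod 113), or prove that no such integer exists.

t = 83 works: 83² = 6889, and 6889 − 109 = 6780 = 60·113.

t = 83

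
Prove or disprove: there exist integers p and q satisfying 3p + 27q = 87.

p = 2, q = 3

Every value of 3p + 27q is a multiple of gcd(3, 27) = 3; since 3 ∣ 87, solutions exist.
Dividing through by 3 reduces the equation to 1p + 9q = 29.
The coefficient of p is 1, so setting q = 0 and p = 29 already solves it.
Shifting by a multiple of (9, −1) keeps it a solution: p = 29 − 3·9 = 2, q = 0 + 3·1 = 3.
Indeed 3·2 + 27·3 = 6 + 81 = 87.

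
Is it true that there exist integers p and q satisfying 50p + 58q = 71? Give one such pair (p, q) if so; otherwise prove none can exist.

Any value of 50p + 58q is a multiple of gcd(50, 58) = 2.
But 71 = 2·35 + 1, so 2 ∤ 71.
Hence no integers p, q satisfy the equation.

There are no such integers.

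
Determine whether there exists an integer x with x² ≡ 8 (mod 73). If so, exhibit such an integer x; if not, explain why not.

Take x = 64. Then 64² = 4096 = 56·73 + 8, so 64² ≡ 8 (mod 73).

x = 64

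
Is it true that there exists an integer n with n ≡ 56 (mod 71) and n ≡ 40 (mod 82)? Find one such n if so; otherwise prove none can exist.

n = 5452

Since 71 and 82 share no common factor, CRT says the pair of congruences has a solution (unique mod 5822).
Write n = 56 + 71t and require 56 + 71t ≡ 40 (mod 82), i.e. 71t ≡ 66 (mod 82).
To invert 71 modulo 82: 82 = 1·71 + 11, 71 = 6·11 + 5, 11 = 2·5 + 1, 5 = 5·1 + 0, and unwinding, 1 = 11 − 2·5 = 11 − 2·(71 − 6·11) = −2·71 + 13·11 = −2·71 + 13·(82 − 1·71) = 13·82 − 15·71. Thus 71⁻¹ ≡ -15 ≡ 67 (mod 82).
Therefore t ≡ 67·66 = 4422 ≡ 76 (mod 82).
Taking t = 76 gives n = 56 + 71·76 = 5452.
Check: 5452 mod 71 = 56, 5452 mod 82 = 40. ✓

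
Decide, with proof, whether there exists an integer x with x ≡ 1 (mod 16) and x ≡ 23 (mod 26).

Here gcd(16, 26) = 2, and both 1 and 23 leave remainder 1 mod 2, so the system is consistent.
The integers ≡ 1 (mod 16) are 1, 17, 33, 49, …; their remainders mod 26 are 1, 17, 7, 23, so x = 49 is the first that is ≡ 23 (mod 26).
Check: 49 mod 16 = 1, 49 mod 26 = 23. ✓

x = 49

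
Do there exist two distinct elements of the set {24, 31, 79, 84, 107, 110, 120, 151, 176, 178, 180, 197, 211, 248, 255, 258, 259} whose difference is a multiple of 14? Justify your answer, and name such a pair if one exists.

Reduce each element mod 14: 24↦10, 31↦3, 79↦9, 84↦0, 107↦9, 110↦12, 120↦8, 151↦11, 176↦8, 178↦10, 180↦12, 197↦1, 211↦1, 248↦10, 255↦3, 258↦6, 259↦7. The residue 10 repeats (at 24 and 178), and 178 − 24 = 154 = 11·14.

24 and 178 are such a pair.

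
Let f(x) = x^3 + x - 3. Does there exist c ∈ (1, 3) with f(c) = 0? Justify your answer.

Such a root exists.

f(1) = -1 and f(3) = 27, which have opposite signs.
f is continuous everywhere (it is a polynomial), in particular on [1, 3].
By the Intermediate Value Theorem f must vanish at some point of (1, 3).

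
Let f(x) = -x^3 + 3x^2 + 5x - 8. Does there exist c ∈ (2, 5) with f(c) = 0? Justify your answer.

f(2) = 6 and f(5) = -33, which have opposite signs.
Since f is a polynomial it is continuous on [2, 5].
The Intermediate Value Theorem then guarantees some c ∈ (2, 5) with f(c) = 0.

Yes, f has a root in the interval.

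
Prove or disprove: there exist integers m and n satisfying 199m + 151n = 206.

m = 149, n = -195

Since gcd(199, 151) = 1, every integer is an integer combination of 199 and 151.
Dividing repeatedly: 199 = 1·151 + 48, 151 = 3·48 + 7, 48 = 6·7 + 6, 7 = 1·6 + 1, 6 = 6·1 + 0.
Working back up the chain: 1 = 7 − 1·6 = 7 − (48 − 6·7) = −48 + 7·7 = −48 + 7·(151 − 3·48) = 7·151 − 22·48 = 7·151 − 22·(199 − 1·151) = −22·199 + 29·151. So 199·(-22) + 151·29 = 1.
Scaling by 206 gives the particular solution (m, n) = (-4532, 5974).
Shifting by a multiple of (151, −199) keeps it a solution: m = -4532 + 31·151 = 149, n = 5974 − 31·199 = -195.
Check: 199·149 + 151·(-195) = 29651 − 29445 = 206. ✓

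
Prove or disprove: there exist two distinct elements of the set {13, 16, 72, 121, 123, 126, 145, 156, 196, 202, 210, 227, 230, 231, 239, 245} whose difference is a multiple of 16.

Two integers differ by a multiple of 16 exactly when they have the same residue mod 16. The residues are 13↦13, 16↦0, 72↦8, 121↦9, 123↦11, 126↦14, 145↦1, 156↦12, 196↦4, 202↦10, 210↦2, 227↦3, 230↦6, 231↦7, 239↦15, 245↦5.
All 16 residues are distinct, so no two elements differ by a multiple of 16.

There is no such pair.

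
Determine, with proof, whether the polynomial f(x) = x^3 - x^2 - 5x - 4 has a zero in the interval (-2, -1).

No such root exists.

The endpoint values f(-2) = -6 and f(-1) = -1 are both negative. Claim: f(x) < 0 for every x in (-2, -1).
Substitute x = -1 − u, where 0 < u < 1 on the interval. Expanding, f(-1 − u) = -u^3 - 4u^2 - 1.
All 3 nonzero coefficients of this polynomial in u are negative; hence for u > 0 the value is a sum of negative terms (the constant -1 among them).
So f is strictly negative on (-2, -1); no root exists in the interval.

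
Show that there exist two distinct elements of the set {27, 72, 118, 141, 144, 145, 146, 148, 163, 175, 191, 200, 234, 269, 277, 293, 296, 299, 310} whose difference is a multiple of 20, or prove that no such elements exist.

There is no such pair.

Reduce each element modulo 20: 27↦7, 72↦12, 118↦18, 141↦1, 144↦4, 145↦5, 146↦6, 148↦8, 163↦3, 175↦15, 191↦11, 200↦0, 234↦14, 269↦9, 277↦17, 293↦13, 296↦16, 299↦19, 310↦10.
All 19 residues are distinct, so no two elements differ by a multiple of 20.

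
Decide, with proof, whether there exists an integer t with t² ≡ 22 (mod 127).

t = 28

t = 28 works: 28² = 784, and 784 − 22 = 762 = 6·127.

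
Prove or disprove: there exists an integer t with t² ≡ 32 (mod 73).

Take t = 55. Then 55² = 3025 = 41·73 + 32, so 55² ≡ 32 (mod 73).

t = 55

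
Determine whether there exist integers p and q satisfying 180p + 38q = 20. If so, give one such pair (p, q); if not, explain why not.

gcd(180, 38) = 2, and 2 divides 20, so integer solutions exist.
Dividing through by 2 reduces the equation to 90p + 19q = 10.
Dividing repeatedly: 90 = 4·19 + 14, 19 = 1·14 + 5, 14 = 2·5 + 4, 5 = 1·4 + 1, 4 = 4·1 + 0.
Working back up the chain: 1 = 5 − 1·4 = 5 − (14 − 2·5) = −14 + 3·5 = −14 + 3·(19 − 1·14) = 3·19 − 4·14 = 3·19 − 4·(90 − 4·19) = −4·90 + 19·19. So 90·(-4) + 19·19 = 1.
Scaling by 10 gives the particular solution (p, q) = (-40, 190).
Adding 3·19 to p and subtracting 3·90 from q gives the tidier solution (17, -80).
Check: 180·17 + 38·(-80) = 3060 − 3040 = 20. ✓

p = 17, q = -80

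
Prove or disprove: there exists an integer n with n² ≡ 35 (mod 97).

n = 36

Take n = 36. Then 36² = 1296 = 13·97 + 35, so 36² ≡ 35 (mod 97).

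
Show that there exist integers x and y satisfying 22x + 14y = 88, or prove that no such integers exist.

x = 4, y = 0

gcd(22, 14) = 2, and 2 divides 88, so integer solutions exist.
Dividing through by 2 reduces the equation to 11x + 7y = 44.
Dividing repeatedly: 11 = 1·7 + 4, 7 = 1·4 + 3, 4 = 1·3 + 1, 3 = 3·1 + 0.
Unwinding: 1 = 4 − 1·3 = 4 − (7 − 1·4) = −7 + 2·4 = −7 + 2·(11 − 1·7) = 2·11 − 3·7, i.e. 11·2 + 7·(-3) = 1.
Scaling by 44 gives the particular solution (x, y) = (88, -132).
Shifting by a multiple of (7, −11) keeps it a solution: x = 88 − 12·7 = 4, y = -132 + 12·11 = 0.
Indeed 22·4 + 14·0 = 88 + 0 = 88.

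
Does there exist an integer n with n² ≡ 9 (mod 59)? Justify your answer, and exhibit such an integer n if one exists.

Take n = 3. Then 3² = 9, and since 0 ≤ 9 < 59 this is already reduced: 3² ≡ 9 (mod 59).

n = 3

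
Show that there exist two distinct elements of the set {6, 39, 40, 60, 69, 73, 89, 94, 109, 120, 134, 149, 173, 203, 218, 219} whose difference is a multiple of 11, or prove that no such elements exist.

The pair (6, 39) works.

Both 6 and 39 leave remainder 6 on division by 11; their difference 33 = 3·11 is a multiple of 11.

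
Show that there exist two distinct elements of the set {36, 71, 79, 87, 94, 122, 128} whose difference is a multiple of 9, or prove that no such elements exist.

Residues mod 9: 36↦0, 71↦8, 79↦7, 87↦6, 94↦4, 122↦5, 128↦2.
No residue repeats among the 7 elements, so no pair has difference ≡ 0 (mod 9).

No, no such pair exists.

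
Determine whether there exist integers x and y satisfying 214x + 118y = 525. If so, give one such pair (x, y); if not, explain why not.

There are no such integers.

Any value of 214x + 118y is a multiple of gcd(214, 118) = 2.
However 525 leaves remainder 1 on division by 2.
Therefore 214x + 118y = 525 has no solution in integers.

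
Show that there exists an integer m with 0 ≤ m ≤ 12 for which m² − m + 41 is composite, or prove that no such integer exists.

There is no such integer m in that range.

The values for m = 0, 1, …, 12 are 41, 41, 43, 47, 53, 61, 71, 83, 97, 113, 131, 151, 173, and each of these is prime.
So no value in the range makes the expression composite.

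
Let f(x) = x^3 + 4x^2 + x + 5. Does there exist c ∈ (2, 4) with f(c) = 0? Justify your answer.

No.

The endpoint values f(2) = 31 and f(4) = 137 are both positive. Claim: f(x) > 0 for every x in (2, 4).
Substitute x = 2 + u, where 0 < u < 2 on the interval. Expanding, f(2 + u) = u^3 + 10u^2 + 29u + 31.
The nonzero coefficients here are all positive, so for u > 0 every term is positive (or zero), and the constant term 31 is strictly positive.
Therefore f(x) > 0 throughout (2, 4), and f has no zero there.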